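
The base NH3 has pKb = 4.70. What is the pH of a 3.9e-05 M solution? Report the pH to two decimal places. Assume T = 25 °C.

pH = 9.29

NH3 + H2O ⇌ NH4+ + OH-
Kb = 10^(−4.70) = 2.00 × 10^-5
Kb = x²/(3.9e-05 − x) = 2.00 × 10^-5
The 5% rule fails; solving x² + Kb·x − Kb·C₀ = 0 exactly:
x = (−Kb + √(Kb² + 4·Kb·C₀))/2 = 1.97 × 10^-5 M
pOH = 4.71, so pH = 14.00 − pOH = 9.29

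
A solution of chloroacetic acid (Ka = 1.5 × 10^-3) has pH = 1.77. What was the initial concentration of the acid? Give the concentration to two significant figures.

[H+] = 10^(-1.77) = 1.70 × 10^-2 M = x
Ka = x²/(C₀ − x) ⇒ C₀ = x + x²/Ka
C₀ = 1.70 × 10^-2 + (1.70 × 10^-2)²/(1.5 × 10^-3) = 2.10 × 10^-1 M

C₀ = 2.1 × 10^-1 M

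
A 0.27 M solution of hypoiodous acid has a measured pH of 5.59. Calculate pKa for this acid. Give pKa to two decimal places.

pKa = 10.61

[H+] = 10^(-5.59) = 2.57 × 10^-6 M
At equilibrium [HA] = 0.27 − 2.57 × 10^-6 = 2.70 × 10^-1 M
Ka = [H+][A-]/[HA] = (2.57 × 10^-6)² / 2.70 × 10^-1 = 2.45 × 10^-11
pKa = -log(2.45 × 10^-11) = 10.61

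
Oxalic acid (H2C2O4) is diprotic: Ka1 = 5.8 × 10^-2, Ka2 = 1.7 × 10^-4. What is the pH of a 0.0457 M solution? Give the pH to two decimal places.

pH = 1.52

Since Ka1 ≫ Ka2, the first ionization dominates [H+].
Ka1 = x²/(0.0457 − x) = 5.8 × 10^-2
Solving the quadratic: x = (−Ka1 + √(Ka1² + 4·Ka1·C₀))/2 = 3.01 × 10^-2 M
pH = −log(3.01 × 10^-2) = 1.52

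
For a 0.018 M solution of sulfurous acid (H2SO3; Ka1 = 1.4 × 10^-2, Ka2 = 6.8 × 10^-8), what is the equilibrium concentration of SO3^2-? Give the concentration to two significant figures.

First ionization gives [H+] ≈ [HSO3-] = 1.03 × 10^-2 M.
Second step: Ka2 = [H+][SO3^2-]/[HSO3-] ≈ [SO3^2-] (since [H+] ≈ [HSO3-]).
So [SO3^2-] ≈ Ka2.

6.8 × 10^-8 M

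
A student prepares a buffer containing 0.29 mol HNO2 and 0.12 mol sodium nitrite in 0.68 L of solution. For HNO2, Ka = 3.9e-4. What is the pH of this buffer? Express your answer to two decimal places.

pH = 3.03

pKa = −log(3.9 × 10^-4) = 3.409
Using pH = pKa + log([base]/[acid]) with [base]/[acid] = 0.12/0.29:
pH = 3.409 + (-0.383) = 3.03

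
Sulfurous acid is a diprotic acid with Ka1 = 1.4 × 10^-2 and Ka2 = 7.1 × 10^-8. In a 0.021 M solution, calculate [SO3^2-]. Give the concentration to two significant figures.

7.1 × 10^-8 M

First ionization gives [H+] ≈ [HSO3-] = 1.15 × 10^-2 M.
Second step: Ka2 = [H+][SO3^2-]/[HSO3-] ≈ [SO3^2-] (since [H+] ≈ [HSO3-]).
So [SO3^2-] ≈ Ka2.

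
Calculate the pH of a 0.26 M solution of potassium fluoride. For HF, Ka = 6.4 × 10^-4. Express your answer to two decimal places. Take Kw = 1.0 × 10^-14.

F- is the conjugate base of the weak acid HF.
Kb = Kw/Ka = 1.0×10^-14 / 6.4 × 10^-4 = 1.56 × 10^-11
Kb = [OH-]²/(0.26 − [OH-]) = 1.56 × 10^-11
Since Kb ≪ C₀, [OH-] ≈ √(Kb·C₀) = 2.01 × 10^-6 M.
pOH = 5.70, so pH = 14.00 − pOH = 8.30

pH = 8.30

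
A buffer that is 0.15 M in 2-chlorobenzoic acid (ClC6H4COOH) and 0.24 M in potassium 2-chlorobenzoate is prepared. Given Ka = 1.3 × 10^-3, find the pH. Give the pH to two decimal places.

pKa = −log(1.3 × 10^-3) = 2.886
Henderson–Hasselbalch: pH = pKa + log([ClC6H4COO-]/[ClC6H4COOH]) = 2.886 + log(0.24/0.15)
pH = 2.886 + (+0.204) = 3.09

pH = 3.09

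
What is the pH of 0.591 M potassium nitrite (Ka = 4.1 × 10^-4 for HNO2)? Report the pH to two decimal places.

pH = 8.58

NO2- is the conjugate base of the weak acid HNO2.
Kb = Kw/Ka = 1.0×10^-14 / 4.1 × 10^-4 = 2.44 × 10^-11
From the ICE table, Kb = x²/(0.591 − x) = 2.44 × 10^-11.
Assume x ≪ 0.591: x ≈ √(2.44 × 10^-11 × 0.591) = 3.80 × 10^-6 M
Check: 0.00064% ionized — well under 5%, approximation valid.
pOH = −log(3.80 × 10^-6) = 5.42; pH = 14.00 − 5.42 = 8.58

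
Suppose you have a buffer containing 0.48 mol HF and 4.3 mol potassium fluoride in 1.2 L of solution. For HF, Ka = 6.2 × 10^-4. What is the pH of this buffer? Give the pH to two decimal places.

pKa = −log(6.2 × 10^-4) = 3.208
Using pH = pKa + log([base]/[acid]) with [base]/[acid] = 4.3/0.48:
pH = 3.208 + (+0.952) = 4.16

pH = 4.16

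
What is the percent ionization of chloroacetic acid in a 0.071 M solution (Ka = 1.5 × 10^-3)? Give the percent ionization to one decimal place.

13.5%

ClCH2COOH ⇌ ClCH2COO- + H+; let x = [H+] at equilibrium.
Solve x² + 0.0015x − 0.000106 = 0 → x = 9.60 × 10^-3 M
Fraction ionized = 9.60 × 10^-3 / 0.071 = 0.1352 → 13.5%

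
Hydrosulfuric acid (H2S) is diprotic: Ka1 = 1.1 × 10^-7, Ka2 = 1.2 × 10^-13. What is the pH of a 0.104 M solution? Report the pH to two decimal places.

pH = 3.97

Ka1 ≫ Ka2, so treat the first dissociation as the only significant source of H+.
Ka1 = x²/(0.104 − x) = 1.1 × 10^-7
x ≈ √(1.1 × 10^-7 × 0.104) = 1.07 × 10^-4 M
pH = −log(1.07 × 10^-4) = 3.97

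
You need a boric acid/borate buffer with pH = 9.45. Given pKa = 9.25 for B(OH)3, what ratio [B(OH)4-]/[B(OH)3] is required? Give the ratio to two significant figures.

pH = pKa + log(r) ⇒ log(r) = 9.45 − 9.25 = +0.20
r = [B(OH)4-]/[B(OH)3] = 10^(+0.20) = 1.58

ratio = 1.6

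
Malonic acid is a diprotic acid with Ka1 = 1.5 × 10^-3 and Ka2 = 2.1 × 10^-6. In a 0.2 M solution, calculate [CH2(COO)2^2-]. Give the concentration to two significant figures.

First ionization gives [H+] ≈ [CH2(COOH)COO-] = 1.66 × 10^-2 M.
Second step: Ka2 = [H+][CH2(COO)2^2-]/[CH2(COOH)COO-] ≈ [CH2(COO)2^2-] (since [H+] ≈ [CH2(COOH)COO-]).
So [CH2(COO)2^2-] ≈ Ka2.

2.1 × 10^-6 M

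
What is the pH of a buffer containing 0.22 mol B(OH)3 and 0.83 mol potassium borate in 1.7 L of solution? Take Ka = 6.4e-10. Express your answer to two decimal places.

pKa = −log(6.4 × 10^-10) = 9.194
pH = pKa + log([A⁻]/[HA]) = 9.194 + log(0.83/0.22)
pH = 9.194 + (+0.577) = 9.77

pH = 9.77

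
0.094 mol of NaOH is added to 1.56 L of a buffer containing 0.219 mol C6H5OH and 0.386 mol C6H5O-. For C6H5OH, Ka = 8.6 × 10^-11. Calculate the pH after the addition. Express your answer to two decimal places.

pH = 10.65

OH- converts C6H5OH to C6H5O-: C6H5OH → 0.125 mol, C6H5O- → 0.48 mol.
pKa = −log(8.6 × 10^-11) = 10.066
pH = pKa + log(n_C6H5O-/n_C6H5OH) = 10.066 + log(0.48/0.125) = 10.066 + (+0.584)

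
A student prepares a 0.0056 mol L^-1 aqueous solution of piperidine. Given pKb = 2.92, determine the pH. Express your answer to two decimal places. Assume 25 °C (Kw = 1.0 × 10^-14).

C5H10NH + H2O ⇌ C5H10NH2+ + OH-
Kb = 10^(−2.92) = 1.20 × 10^-3
From the ICE table, Kb = [OH-]²/(0.0056 − [OH-]) = 1.20 × 10^-3.
[OH-] is not negligible relative to C₀; solve [OH-]² + 0.0012·[OH-] − 6.72e-06 = 0.
[OH-] = (−Kb + √(Kb² + 4·Kb·C₀))/2 = 2.06 × 10^-3 M
pOH = 2.69, so pH = 14.00 − pOH = 11.31

pH = 11.31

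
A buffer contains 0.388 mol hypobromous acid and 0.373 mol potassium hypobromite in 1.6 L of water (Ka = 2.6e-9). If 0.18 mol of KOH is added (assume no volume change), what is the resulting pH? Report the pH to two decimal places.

OH- converts HOBr to OBr-: HOBr → 0.208 mol, OBr- → 0.553 mol.
pKa = −log(2.6 × 10^-9) = 8.585
Henderson–Hasselbalch with mole ratio 0.553/0.208: pH = 8.585 + (+0.425)

pH = 9.01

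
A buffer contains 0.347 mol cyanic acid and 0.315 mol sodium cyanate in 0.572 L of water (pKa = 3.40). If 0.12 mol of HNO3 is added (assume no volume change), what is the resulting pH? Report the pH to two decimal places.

Added H+ converts OCN- to HOCN: HOCN → 0.467 mol, OCN- → 0.195 mol.
pH = pKa + log([A⁻]/[HA]) = 3.40 + log(0.195/0.467) = 3.40 -0.379

pH = 3.02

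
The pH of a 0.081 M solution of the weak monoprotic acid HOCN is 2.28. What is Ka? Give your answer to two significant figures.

Ka = 3.6 × 10^-4

[H+] = 10^(-2.28) = 5.25 × 10^-3 M
At equilibrium [HA] = 0.081 − 5.25 × 10^-3 = 7.57 × 10^-2 M
Ka = [H+][A-]/[HA] = (5.25 × 10^-3)² / 7.57 × 10^-2 = 3.6 × 10^-4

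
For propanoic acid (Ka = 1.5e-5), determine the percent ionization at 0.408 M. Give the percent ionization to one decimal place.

0.6%

CH3CH2COOH ⇌ CH3CH2COO- + H+; let x = [H+] at equilibrium.
x ≈ √(Ka·C₀) = √(1.5 × 10^-5 × 0.408) = 2.47 × 10^-3 M
Fraction ionized = 2.47 × 10^-3 / 0.408 = 0.0061 → 0.6%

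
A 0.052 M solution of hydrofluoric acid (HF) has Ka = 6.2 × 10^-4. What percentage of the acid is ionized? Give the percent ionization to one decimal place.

10.3%

HF ⇌ F- + H+; let x = [H+] at equilibrium.
Solve x² + 0.00062x − 3.22e-05 = 0 → x = 5.38 × 10^-3 M
Fraction ionized = 5.38 × 10^-3 / 0.052 = 0.1035 → 10.3%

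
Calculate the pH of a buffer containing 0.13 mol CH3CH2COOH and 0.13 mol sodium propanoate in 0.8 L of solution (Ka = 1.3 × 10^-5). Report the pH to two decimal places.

pKa = −log(1.3 × 10^-5) = 4.886
pH = pKa + log([A⁻]/[HA]) = 4.886 + log(0.13/0.13)
pH = 4.886 + (+0.000) = 4.89

pH = 4.89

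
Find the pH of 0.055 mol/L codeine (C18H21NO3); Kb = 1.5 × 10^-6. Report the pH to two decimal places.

pH = 10.46

C18H21NO3 + H2O ⇌ C18H22NO3+ + OH-
Kb = [OH-]²/(0.055 − [OH-]) = 1.5 × 10^-6
Neglecting [OH-] in the denominator: [OH-] = √(1.5 × 10^-6 × 0.055) = 2.87 × 10^-4 M
Check: 0.52% ionized — well under 5%, approximation valid.
pOH = 3.54, so pH = 14.00 − pOH = 10.46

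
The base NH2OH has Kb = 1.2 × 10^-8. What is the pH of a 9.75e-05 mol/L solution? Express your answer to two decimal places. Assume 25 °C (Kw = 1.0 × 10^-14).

pH = 8.03

NH2OH + H2O ⇌ NH3OH+ + OH-
From the ICE table, Kb = x²/(9.75e-05 − x) = 1.2 × 10^-8.
Neglecting x in the denominator: x = √(1.2 × 10^-8 × 9.75e-05) = 1.08 × 10^-6 M
(x/C₀ = 1.1% < 5%, so the approximation holds.)
pOH = 5.97, so pH = 14.00 − pOH = 8.03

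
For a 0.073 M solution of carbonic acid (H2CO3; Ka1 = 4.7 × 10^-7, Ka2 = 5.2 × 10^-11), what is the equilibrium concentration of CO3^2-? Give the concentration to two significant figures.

First ionization gives [H+] ≈ [HCO3-] = 1.85 × 10^-4 M.
Second step: Ka2 = [H+][CO3^2-]/[HCO3-] ≈ [CO3^2-] (since [H+] ≈ [HCO3-]).
So [CO3^2-] ≈ Ka2.

5.2 × 10^-11 M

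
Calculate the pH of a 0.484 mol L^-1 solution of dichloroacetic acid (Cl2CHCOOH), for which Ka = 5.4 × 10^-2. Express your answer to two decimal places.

pH = 0.86

Cl2CHCOOH ⇌ Cl2CHCOO- + H+
Ka = x²/(0.484 − x) = 5.4 × 10^-2
x is not negligible relative to C₀; solve x² + 0.054·x − 0.0261 = 0.
x = (−Ka + √(Ka² + 4·Ka·C₀))/2 = 1.37 × 10^-1 M
pH = −log[H+] = −log(1.37 × 10^-1) = 0.86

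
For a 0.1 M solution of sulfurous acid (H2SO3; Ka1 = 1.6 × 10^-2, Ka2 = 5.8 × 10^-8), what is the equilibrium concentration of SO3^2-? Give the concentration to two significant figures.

First ionization gives [H+] ≈ [HSO3-] = 3.28 × 10^-2 M.
Second step: Ka2 = [H+][SO3^2-]/[HSO3-] ≈ [SO3^2-] (since [H+] ≈ [HSO3-]).
So [SO3^2-] ≈ Ka2.

5.8 × 10^-8 M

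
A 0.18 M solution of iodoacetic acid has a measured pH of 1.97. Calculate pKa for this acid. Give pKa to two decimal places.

[H+] = 10^(-1.97) = 1.07 × 10^-2 M
At equilibrium [HA] = 0.18 − 1.07 × 10^-2 = 1.69 × 10^-1 M
Ka = [H+][A-]/[HA] = (1.07 × 10^-2)² / 1.69 × 10^-1 = 6.77 × 10^-4
pKa = -log(6.77 × 10^-4) = 3.17

pKa = 3.17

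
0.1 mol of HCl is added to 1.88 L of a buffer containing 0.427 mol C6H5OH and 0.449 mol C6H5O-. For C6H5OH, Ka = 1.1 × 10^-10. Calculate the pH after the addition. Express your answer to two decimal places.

After neutralization: n(C6H5OH) = 0.527 mol, n(C6H5O-) = 0.349 mol.
pKa = −log(1.1 × 10^-10) = 9.959
pH = pKa + log(n_C6H5O-/n_C6H5OH) = 9.959 + log(0.349/0.527) = 9.959 + (-0.179)

pH = 9.78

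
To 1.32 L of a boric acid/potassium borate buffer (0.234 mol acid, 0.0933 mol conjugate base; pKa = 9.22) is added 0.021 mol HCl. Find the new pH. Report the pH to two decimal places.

pH = 8.67

After neutralization: n(B(OH)3) = 0.255 mol, n(B(OH)4-) = 0.0723 mol.
Henderson–Hasselbalch with mole ratio 0.0723/0.255: pH = 9.22 + (-0.547)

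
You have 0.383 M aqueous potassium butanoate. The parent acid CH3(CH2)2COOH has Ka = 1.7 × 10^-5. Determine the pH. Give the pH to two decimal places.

pH = 9.18

CH3(CH2)2COO- is the conjugate base of the weak acid CH3(CH2)2COOH.
Kb = Kw/Ka = 1.0×10^-14 / 1.7 × 10^-5 = 5.88 × 10^-10
From the ICE table, Kb = [OH-]²/(0.383 − [OH-]) = 5.88 × 10^-10.
Assume [OH-] ≪ 0.383: [OH-] ≈ √(5.88 × 10^-10 × 0.383) = 1.50 × 10^-5 M
Check: 0.0039% ionized — well under 5%, approximation valid.
pOH = 4.82, so pH = 14.00 − pOH = 9.18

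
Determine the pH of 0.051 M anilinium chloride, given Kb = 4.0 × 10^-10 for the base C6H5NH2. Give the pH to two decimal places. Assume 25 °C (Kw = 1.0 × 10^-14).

pH = 2.95

C6H5NH3+ is the conjugate acid of the weak base C6H5NH2.
Ka = Kw/Kb = 1.0×10^-14 / 4.0 × 10^-10 = 2.50 × 10^-5
From the ICE table, Ka = [H+]²/(0.051 − [H+]) = 2.50 × 10^-5.
Since Ka ≪ C₀, [H+] ≈ √(Ka·C₀) = 1.13 × 10^-3 M.
pH = −log[H+] = −log(1.13 × 10^-3) = 2.95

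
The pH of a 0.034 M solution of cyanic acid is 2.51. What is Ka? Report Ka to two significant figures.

[H+] = 10^(-2.51) = 3.09 × 10^-3 M
At equilibrium [HA] = 0.034 − 3.09 × 10^-3 = 3.09 × 10^-2 M
Ka = [H+][A-]/[HA] = (3.09 × 10^-3)² / 3.09 × 10^-2 = 3.1 × 10^-4

Ka = 3.1 × 10^-4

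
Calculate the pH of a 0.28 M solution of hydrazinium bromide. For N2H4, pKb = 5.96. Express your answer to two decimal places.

N2H5+ is the conjugate acid of the weak base N2H4.
Kb = 10^(−5.96) = 1.10 × 10^-6
Ka = Kw/Kb = 1.0×10^-14 / 1.10 × 10^-6 = 9.09 × 10^-9
From the ICE table, Ka = x²/(0.28 − x) = 9.09 × 10^-9.
Neglecting x in the denominator: x = √(9.09 × 10^-9 × 0.28) = 5.04 × 10^-5 M
(x/C₀ = 0.018% < 5%, so the approximation holds.)
pH = −log[H+] = −log(5.04 × 10^-5) = 4.30

pH = 4.30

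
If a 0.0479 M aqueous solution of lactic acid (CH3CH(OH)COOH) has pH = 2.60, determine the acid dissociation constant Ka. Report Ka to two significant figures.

[H+] = 10^(-2.60) = 2.51 × 10^-3 M
At equilibrium [HA] = 0.0479 − 2.51 × 10^-3 = 4.54 × 10^-2 M
Ka = [H+][A-]/[HA] = (2.51 × 10^-3)² / 4.54 × 10^-2 = 1.4 × 10^-4

Ka = 1.4 × 10^-4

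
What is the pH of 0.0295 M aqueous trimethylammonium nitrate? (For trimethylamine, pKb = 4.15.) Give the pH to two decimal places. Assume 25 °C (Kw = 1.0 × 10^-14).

pH = 5.69

(CH3)3NH+ is the conjugate acid of the weak base (CH3)3N.
Kb = 10^(−4.15) = 7.08 × 10^-5
Ka = Kw/Kb = 1.0×10^-14 / 7.08 × 10^-5 = 1.41 × 10^-10
Ka = [H+]²/(0.0295 − [H+]) = 1.41 × 10^-10
Assume [H+] ≪ 0.0295: [H+] ≈ √(1.41 × 10^-10 × 0.0295) = 2.04 × 10^-6 M
pH = −log[H+] = −log(2.04 × 10^-6) = 5.69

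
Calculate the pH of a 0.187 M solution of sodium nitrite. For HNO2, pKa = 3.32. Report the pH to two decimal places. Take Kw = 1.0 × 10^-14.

pH = 8.30

NO2- is the conjugate base of the weak acid HNO2.
Ka = 10^(−3.32) = 4.79 × 10^-4
Kb = Kw/Ka = 1.0×10^-14 / 4.79 × 10^-4 = 2.09 × 10^-11
Kb = [OH-]²/(0.187 − [OH-]) = 2.09 × 10^-11
Since Kb ≪ C₀, [OH-] ≈ √(Kb·C₀) = 1.98 × 10^-6 M.
Check: 0.0011% ionized — well under 5%, approximation valid.
pOH = −log(1.98 × 10^-6) = 5.70; pH = 14.00 − 5.70 = 8.30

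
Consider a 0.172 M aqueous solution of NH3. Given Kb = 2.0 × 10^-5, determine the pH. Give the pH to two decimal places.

NH3 + H2O ⇌ NH4+ + OH-
Let x = [OH-] at equilibrium. Kb = x²/(0.172 − x).
Since Kb ≪ C₀, x ≈ √(Kb·C₀) = 1.85 × 10^-3 M.
Check: 1.1% ionized — well under 5%, approximation valid.
pOH = −log(1.85 × 10^-3) = 2.73; pH = 14.00 − 2.73 = 11.27

pH = 11.27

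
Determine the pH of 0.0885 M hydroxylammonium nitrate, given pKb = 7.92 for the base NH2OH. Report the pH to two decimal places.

pH = 3.57

NH3OH+ is the conjugate acid of the weak base NH2OH.
Kb = 10^(−7.92) = 1.20 × 10^-8
Ka = Kw/Kb = 1.0×10^-14 / 1.20 × 10^-8 = 8.33 × 10^-7
Ka = x²/(0.0885 − x) = 8.33 × 10^-7
Assume x ≪ 0.0885: x ≈ √(8.33 × 10^-7 × 0.0885) = 2.72 × 10^-4 M
(x/C₀ = 0.31% < 5%, so the approximation holds.)
pH = −log(2.72 × 10^-4) = 3.57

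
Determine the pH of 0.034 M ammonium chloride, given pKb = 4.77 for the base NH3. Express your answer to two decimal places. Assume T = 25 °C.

NH4+ is the conjugate acid of the weak base NH3.
Kb = 10^(−4.77) = 1.70 × 10^-5
Ka = Kw/Kb = 1.0×10^-14 / 1.70 × 10^-5 = 5.88 × 10^-10
From the ICE table, Ka = [H+]²/(0.034 − [H+]) = 5.88 × 10^-10.
Neglecting [H+] in the denominator: [H+] = √(5.88 × 10^-10 × 0.034) = 4.47 × 10^-6 M
Check: 0.013% ionized — well under 5%, approximation valid.
pH = −log(4.47 × 10^-6) = 5.35

pH = 5.35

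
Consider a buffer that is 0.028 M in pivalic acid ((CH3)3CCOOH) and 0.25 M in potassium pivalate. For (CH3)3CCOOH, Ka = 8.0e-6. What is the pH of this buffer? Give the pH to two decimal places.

pKa = −log(8.0 × 10^-6) = 5.097
Using pH = pKa + log([base]/[acid]) with [base]/[acid] = 0.25/0.028:
pH = 5.097 + (+0.951) = 6.05

pH = 6.05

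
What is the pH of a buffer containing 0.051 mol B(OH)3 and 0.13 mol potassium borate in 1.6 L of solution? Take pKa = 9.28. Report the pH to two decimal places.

pH = pKa + log([A⁻]/[HA]) = 9.28 + log(0.13/0.051)
pH = 9.28 + (+0.406) = 9.69

pH = 9.69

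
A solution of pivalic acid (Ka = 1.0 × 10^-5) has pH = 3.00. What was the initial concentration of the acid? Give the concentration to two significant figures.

C₀ = 1.0 × 10^-1 M

[H+] = 10^(-3.00) = 1.00 × 10^-3 M = x
Ka = x²/(C₀ − x) ⇒ C₀ = x + x²/Ka
C₀ = 1.00 × 10^-3 + (1.00 × 10^-3)²/(1.0 × 10^-5) = 1.01 × 10^-1 M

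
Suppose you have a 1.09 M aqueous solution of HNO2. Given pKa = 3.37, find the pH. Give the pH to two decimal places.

pH = 1.67

HNO2 ⇌ NO2- + H+
Ka = 10^(−3.37) = 4.27 × 10^-4
Ka = x²/(1.09 − x) = 4.27 × 10^-4
Since Ka ≪ C₀, x ≈ √(Ka·C₀) = 2.16 × 10^-2 M.
pH = −log(2.16 × 10^-2) = 1.67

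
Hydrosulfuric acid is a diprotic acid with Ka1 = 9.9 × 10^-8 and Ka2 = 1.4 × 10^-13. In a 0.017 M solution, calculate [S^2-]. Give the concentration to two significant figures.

1.4 × 10^-13 M

First ionization gives [H+] ≈ [HS-] = 4.10 × 10^-5 M.
Second step: Ka2 = [H+][S^2-]/[HS-] ≈ [S^2-] (since [H+] ≈ [HS-]).
So [S^2-] ≈ Ka2.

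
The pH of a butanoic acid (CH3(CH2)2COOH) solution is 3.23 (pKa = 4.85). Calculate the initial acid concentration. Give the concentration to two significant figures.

C₀ = 2.5 × 10^-2 M

[H+] = 10^(-3.23) = 5.89 × 10^-4 M = x
Ka = 10^(−4.85) = 1.41 × 10^-5
Ka = x²/(C₀ − x) ⇒ C₀ = x + x²/Ka
C₀ = 5.89 × 10^-4 + (5.89 × 10^-4)²/(1.41 × 10^-5) = 2.52 × 10^-2 M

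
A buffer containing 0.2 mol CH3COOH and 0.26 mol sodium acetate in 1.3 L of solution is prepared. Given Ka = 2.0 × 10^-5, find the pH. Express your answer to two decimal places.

pKa = −log(2.0 × 10^-5) = 4.699
Henderson–Hasselbalch: pH = pKa + log([CH3COO-]/[CH3COOH]) = 4.699 + log(0.26/0.2)
pH = 4.699 + (+0.114) = 4.81

pH = 4.81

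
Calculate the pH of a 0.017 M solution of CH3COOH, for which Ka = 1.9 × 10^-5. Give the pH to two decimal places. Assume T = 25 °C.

CH3COOH ⇌ CH3COO- + H+
Ka = x²/(0.017 − x) = 1.9 × 10^-5
Neglecting x in the denominator: x = √(1.9 × 10^-5 × 0.017) = 5.68 × 10^-4 M
(x/C₀ = 3.3% < 5%, so the approximation holds.)
pH = −log(5.68 × 10^-4) = 3.25

pH = 3.25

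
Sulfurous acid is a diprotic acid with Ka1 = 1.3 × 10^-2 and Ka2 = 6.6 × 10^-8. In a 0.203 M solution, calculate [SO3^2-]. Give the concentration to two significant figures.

First ionization gives [H+] ≈ [HSO3-] = 4.53 × 10^-2 M.
Second step: Ka2 = [H+][SO3^2-]/[HSO3-] ≈ [SO3^2-] (since [H+] ≈ [HSO3-]).
So [SO3^2-] ≈ Ka2.

6.6 × 10^-8 M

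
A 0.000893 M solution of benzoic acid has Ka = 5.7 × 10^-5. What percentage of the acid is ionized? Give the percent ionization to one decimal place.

C6H5COOH ⇌ C6H5COO- + H+; let x = [H+] at equilibrium.
Ka = x²/(C₀ − x); solving the quadratic gives x = 1.99 × 10^-4 M.
% ionization = x/C₀ × 100% = 1.99 × 10^-4/0.000893 × 100% = 22.3%

22.3%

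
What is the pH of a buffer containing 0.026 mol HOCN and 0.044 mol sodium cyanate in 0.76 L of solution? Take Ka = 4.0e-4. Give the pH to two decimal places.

pKa = −log(4.0 × 10^-4) = 3.398
pH = pKa + log([A⁻]/[HA]) = 3.398 + log(0.044/0.026)
pH = 3.398 + (+0.228) = 3.63

pH = 3.63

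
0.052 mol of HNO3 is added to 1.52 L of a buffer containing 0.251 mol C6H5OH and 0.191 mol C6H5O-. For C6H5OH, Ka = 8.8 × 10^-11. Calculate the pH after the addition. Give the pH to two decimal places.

pH = 9.72

After neutralization: n(C6H5OH) = 0.303 mol, n(C6H5O-) = 0.139 mol.
pKa = −log(8.8 × 10^-11) = 10.056
pH = pKa + log([A⁻]/[HA]) = 10.056 + log(0.139/0.303) = 10.056 -0.338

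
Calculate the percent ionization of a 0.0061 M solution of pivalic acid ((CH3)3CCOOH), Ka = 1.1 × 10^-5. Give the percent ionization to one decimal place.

(CH3)3CCOOH ⇌ (CH3)3CCOO- + H+; let x = [H+] at equilibrium.
x ≈ √(Ka·C₀) = √(1.1 × 10^-5 × 0.0061) = 2.59 × 10^-4 M
% ionization = x/C₀ × 100% = 2.59 × 10^-4/0.0061 × 100% = 4.2%

4.2%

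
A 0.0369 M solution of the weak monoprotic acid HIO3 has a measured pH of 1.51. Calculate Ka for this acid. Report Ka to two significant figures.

[H+] = 10^(-1.51) = 3.09 × 10^-2 M
At equilibrium [HA] = 0.0369 − 3.09 × 10^-2 = 6.00 × 10^-3 M
Ka = [H+][A-]/[HA] = (3.09 × 10^-2)² / 6.00 × 10^-3 = 1.6 × 10^-1

Ka = 1.6 × 10^-1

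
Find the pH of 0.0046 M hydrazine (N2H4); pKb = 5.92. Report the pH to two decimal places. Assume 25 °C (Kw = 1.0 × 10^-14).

N2H4 + H2O ⇌ N2H5+ + OH-
Kb = 10^(−5.92) = 1.20 × 10^-6
Kb = [OH-]²/(0.0046 − [OH-]) = 1.20 × 10^-6
Assume [OH-] ≪ 0.0046: [OH-] ≈ √(1.20 × 10^-6 × 0.0046) = 7.43 × 10^-5 M
Check: 1.6% ionized — well under 5%, approximation valid.
pOH = −log(7.43 × 10^-5) = 4.13; pH = 14.00 − 4.13 = 9.87

pH = 9.87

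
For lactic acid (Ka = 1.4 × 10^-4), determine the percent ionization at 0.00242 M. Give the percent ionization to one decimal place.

CH3CH(OH)COOH ⇌ CH3CH(OH)COO- + H+; let x = [H+] at equilibrium.
Ka = x²/(C₀ − x); solving the quadratic gives x = 5.16 × 10^-4 M.
Fraction ionized = 5.16 × 10^-4 / 0.00242 = 0.2132 → 21.3%

21.3%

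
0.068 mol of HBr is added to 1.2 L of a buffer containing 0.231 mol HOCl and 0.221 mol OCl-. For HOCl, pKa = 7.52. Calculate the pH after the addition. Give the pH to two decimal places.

After neutralization: n(HOCl) = 0.299 mol, n(OCl-) = 0.153 mol.
pH = pKa + log(n_OCl-/n_HOCl) = 7.52 + log(0.153/0.299) = 7.52 + (-0.291)

pH = 7.23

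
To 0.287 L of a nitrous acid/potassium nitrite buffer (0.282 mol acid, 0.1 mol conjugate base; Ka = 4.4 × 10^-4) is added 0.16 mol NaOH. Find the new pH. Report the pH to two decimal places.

pH = 3.69

OH- converts HNO2 to NO2-: HNO2 → 0.122 mol, NO2- → 0.26 mol.
pKa = −log(4.4 × 10^-4) = 3.357
pH = pKa + log([A⁻]/[HA]) = 3.357 + log(0.26/0.122) = 3.357 +0.329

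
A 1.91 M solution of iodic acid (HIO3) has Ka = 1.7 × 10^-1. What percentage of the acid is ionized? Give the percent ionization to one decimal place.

HIO3 ⇌ IO3- + H+; let x = [H+] at equilibrium.
Ka = x²/(C₀ − x); solving the quadratic gives x = 4.91 × 10^-1 M.
% ionization = x/C₀ × 100% = 4.91 × 10^-1/1.91 × 100% = 25.7%

25.7%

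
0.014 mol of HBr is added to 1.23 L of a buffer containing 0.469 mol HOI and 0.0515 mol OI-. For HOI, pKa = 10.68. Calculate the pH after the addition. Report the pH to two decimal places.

pH = 9.57

After neutralization: n(HOI) = 0.483 mol, n(OI-) = 0.0375 mol.
pH = pKa + log(n_OI-/n_HOI) = 10.68 + log(0.0375/0.483) = 10.68 + (-1.110)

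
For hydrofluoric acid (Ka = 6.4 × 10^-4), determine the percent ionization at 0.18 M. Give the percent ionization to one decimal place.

HF ⇌ F- + H+; let x = [H+] at equilibrium.
Solve x² + 0.00064x − 0.000115 = 0 → x = 1.04 × 10^-2 M
% ionization = x/C₀ × 100% = 1.04 × 10^-2/0.18 × 100% = 5.8%

5.8%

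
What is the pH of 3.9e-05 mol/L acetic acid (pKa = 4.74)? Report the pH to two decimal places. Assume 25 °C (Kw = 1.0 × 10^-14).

pH = 4.72

CH3COOH ⇌ CH3COO- + H+
Ka = 10^(−4.74) = 1.82 × 10^-5
From the ICE table, Ka = x²/(3.9e-05 − x) = 1.82 × 10^-5.
Here C₀/Ka ≈ 2.14, so the small-x approximation fails. Use the quadratic:
x = (−Ka + √(Ka² + 4·Ka·C₀))/2 = 1.91 × 10^-5 M
pH = −log(1.91 × 10^-5) = 4.72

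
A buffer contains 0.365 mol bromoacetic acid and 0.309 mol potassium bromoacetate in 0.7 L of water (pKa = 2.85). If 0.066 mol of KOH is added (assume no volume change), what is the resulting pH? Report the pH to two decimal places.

pH = 2.95

OH- converts BrCH2COOH to BrCH2COO-: BrCH2COOH → 0.299 mol, BrCH2COO- → 0.375 mol.
Henderson–Hasselbalch with mole ratio 0.375/0.299: pH = 2.85 + (+0.098)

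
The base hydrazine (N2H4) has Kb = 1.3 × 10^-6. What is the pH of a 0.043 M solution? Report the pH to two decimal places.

pH = 10.37

N2H4 + H2O ⇌ N2H5+ + OH-
From the ICE table, Kb = [OH-]²/(0.043 − [OH-]) = 1.3 × 10^-6.
Since Kb ≪ C₀, [OH-] ≈ √(Kb·C₀) = 2.36 × 10^-4 M.
([OH-]/C₀ = 0.55% < 5%, so the approximation holds.)
pOH = −log(2.36 × 10^-4) = 3.63; pH = 14.00 − 3.63 = 10.37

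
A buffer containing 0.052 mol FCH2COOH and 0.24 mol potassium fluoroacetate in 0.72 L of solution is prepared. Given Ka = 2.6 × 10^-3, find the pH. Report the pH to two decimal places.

pH = 3.25

pKa = −log(2.6 × 10^-3) = 2.585
pH = pKa + log([A⁻]/[HA]) = 2.585 + log(0.24/0.052)
pH = 2.585 + (+0.664) = 3.25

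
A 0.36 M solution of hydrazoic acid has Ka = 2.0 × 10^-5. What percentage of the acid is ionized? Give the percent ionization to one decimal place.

0.7%

HN3 ⇌ N3- + H+; let x = [H+] at equilibrium.
x ≈ √(Ka·C₀) = √(2.0 × 10^-5 × 0.36) = 2.68 × 10^-3 M
Fraction ionized = 2.68 × 10^-3 / 0.36 = 0.0074 → 0.7%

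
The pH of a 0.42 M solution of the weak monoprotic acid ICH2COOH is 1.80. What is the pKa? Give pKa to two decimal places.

pKa = 3.21

[H+] = 10^(-1.80) = 1.58 × 10^-2 M
At equilibrium [HA] = 0.42 − 1.58 × 10^-2 = 4.04 × 10^-1 M
Ka = [H+][A-]/[HA] = (1.58 × 10^-2)² / 4.04 × 10^-1 = 6.18 × 10^-4
pKa = -log(6.18 × 10^-4) = 3.21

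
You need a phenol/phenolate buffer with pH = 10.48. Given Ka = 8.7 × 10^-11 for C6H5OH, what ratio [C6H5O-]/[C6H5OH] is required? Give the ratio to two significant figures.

ratio = 2.6

pKa = -log(8.7 × 10^-11) = 10.060
pH = pKa + log(r) ⇒ log(r) = 10.48 − 10.060 = +0.420
r = [C6H5O-]/[C6H5OH] = 10^(+0.420) = 2.63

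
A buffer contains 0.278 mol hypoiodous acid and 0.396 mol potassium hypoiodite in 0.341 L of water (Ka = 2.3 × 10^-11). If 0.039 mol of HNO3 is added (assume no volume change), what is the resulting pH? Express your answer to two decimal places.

Added H+ converts OI- to HOI: HOI → 0.317 mol, OI- → 0.357 mol.
pKa = −log(2.3 × 10^-11) = 10.638
pH = pKa + log([A⁻]/[HA]) = 10.638 + log(0.357/0.317) = 10.638 +0.052

pH = 10.69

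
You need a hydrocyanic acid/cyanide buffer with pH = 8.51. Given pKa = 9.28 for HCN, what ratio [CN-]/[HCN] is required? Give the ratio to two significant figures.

pH = pKa + log(r) ⇒ log(r) = 8.51 − 9.28 = -0.77
r = [CN-]/[HCN] = 10^(-0.77) = 0.17

ratio = 0.17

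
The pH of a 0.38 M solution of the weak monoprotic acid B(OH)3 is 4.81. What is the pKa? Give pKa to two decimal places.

pKa = 9.20

[H+] = 10^(-4.81) = 1.55 × 10^-5 M
At equilibrium [HA] = 0.38 − 1.55 × 10^-5 = 3.80 × 10^-1 M
Ka = [H+][A-]/[HA] = (1.55 × 10^-5)² / 3.80 × 10^-1 = 6.32 × 10^-10
pKa = -log(6.32 × 10^-10) = 9.20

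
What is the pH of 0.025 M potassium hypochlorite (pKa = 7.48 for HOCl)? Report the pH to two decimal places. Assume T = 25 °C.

OCl- is the conjugate base of the weak acid HOCl.
Ka = 10^(−7.48) = 3.31 × 10^-8
Kb = Kw/Ka = 1.0×10^-14 / 3.31 × 10^-8 = 3.02 × 10^-7
Kb = [OH-]²/(0.025 − [OH-]) = 3.02 × 10^-7
Since Kb ≪ C₀, [OH-] ≈ √(Kb·C₀) = 8.69 × 10^-5 M.
pOH = −log(8.69 × 10^-5) = 4.06; pH = 14.00 − 4.06 = 9.94

pH = 9.94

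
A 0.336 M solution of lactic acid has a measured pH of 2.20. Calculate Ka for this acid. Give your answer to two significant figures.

Ka = 1.2 × 10^-4

[H+] = 10^(-2.20) = 6.31 × 10^-3 M
At equilibrium [HA] = 0.336 − 6.31 × 10^-3 = 3.30 × 10^-1 M
Ka = [H+][A-]/[HA] = (6.31 × 10^-3)² / 3.30 × 10^-1 = 1.2 × 10^-4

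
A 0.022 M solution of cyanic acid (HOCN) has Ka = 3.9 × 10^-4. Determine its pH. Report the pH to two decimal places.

HOCN ⇌ OCN- + H+
Let x = [H+] at equilibrium. Ka = x²/(0.022 − x).
The 5% rule fails; solving x² + Ka·x − Ka·C₀ = 0 exactly:
x = [−0.00039 + √(0.00039² + 3.43e-05)]/2 = 2.74 × 10^-3 M
pH = −log(2.74 × 10^-3) = 2.56

pH = 2.56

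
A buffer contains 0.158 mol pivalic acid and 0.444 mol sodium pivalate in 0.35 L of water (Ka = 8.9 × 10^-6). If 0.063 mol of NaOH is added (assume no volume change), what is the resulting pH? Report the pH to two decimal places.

pH = 5.78

OH- converts (CH3)3CCOOH to (CH3)3CCOO-: (CH3)3CCOOH → 0.095 mol, (CH3)3CCOO- → 0.507 mol.
pKa = −log(8.9 × 10^-6) = 5.051
Henderson–Hasselbalch with mole ratio 0.507/0.095: pH = 5.051 + (+0.727)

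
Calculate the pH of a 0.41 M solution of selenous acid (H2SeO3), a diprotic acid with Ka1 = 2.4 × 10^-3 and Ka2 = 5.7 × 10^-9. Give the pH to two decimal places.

Ka1 ≫ Ka2, so treat the first dissociation as the only significant source of H+.
Ka1 = x²/(0.41 − x) = 2.4 × 10^-3
Solving the quadratic: x = (−Ka1 + √(Ka1² + 4·Ka1·C₀))/2 = 3.02 × 10^-2 M
pH = −log(3.02 × 10^-2) = 1.52

pH = 1.52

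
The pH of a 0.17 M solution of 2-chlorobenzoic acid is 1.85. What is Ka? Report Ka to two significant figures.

Ka = 1.3 × 10^-3

[H+] = 10^(-1.85) = 1.41 × 10^-2 M
At equilibrium [HA] = 0.17 − 1.41 × 10^-2 = 1.56 × 10^-1 M
Ka = [H+][A-]/[HA] = (1.41 × 10^-2)² / 1.56 × 10^-1 = 1.3 × 10^-3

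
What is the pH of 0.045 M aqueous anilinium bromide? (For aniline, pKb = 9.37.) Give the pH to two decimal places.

pH = 2.99

C6H5NH3+ is the conjugate acid of the weak base C6H5NH2.
Kb = 10^(−9.37) = 4.27 × 10^-10
Ka = Kw/Kb = 1.0×10^-14 / 4.27 × 10^-10 = 2.34 × 10^-5
Ka = [H+]²/(0.045 − [H+]) = 2.34 × 10^-5
Assume [H+] ≪ 0.045: [H+] ≈ √(2.34 × 10^-5 × 0.045) = 1.03 × 10^-3 M
([H+]/C₀ = 2.3% < 5%, so the approximation holds.)
pH = −log[H+] = −log(1.03 × 10^-3) = 2.99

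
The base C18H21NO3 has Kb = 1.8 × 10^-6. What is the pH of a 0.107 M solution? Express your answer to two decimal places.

pH = 10.64

C18H21NO3 + H2O ⇌ C18H22NO3+ + OH-
Let x = [OH-] at equilibrium. Kb = x²/(0.107 − x).
Assume x ≪ 0.107: x ≈ √(1.8 × 10^-6 × 0.107) = 4.39 × 10^-4 M
Check: 0.41% ionized — well under 5%, approximation valid.
pOH = 3.36, so pH = 14.00 − pOH = 10.64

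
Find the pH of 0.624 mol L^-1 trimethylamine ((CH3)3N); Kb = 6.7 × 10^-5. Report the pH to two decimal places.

(CH3)3N + H2O ⇌ (CH3)3NH+ + OH-
From the ICE table, Kb = [OH-]²/(0.624 − [OH-]) = 6.7 × 10^-5.
Since Kb ≪ C₀, [OH-] ≈ √(Kb·C₀) = 6.47 × 10^-3 M.
pOH = −log(6.47 × 10^-3) = 2.19; pH = 14.00 − 2.19 = 11.81

pH = 11.81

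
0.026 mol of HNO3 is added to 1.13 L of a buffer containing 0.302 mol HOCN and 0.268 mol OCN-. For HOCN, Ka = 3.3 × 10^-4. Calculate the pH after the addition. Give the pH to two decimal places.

pH = 3.35

Added H+ converts OCN- to HOCN: HOCN → 0.328 mol, OCN- → 0.242 mol.
pKa = −log(3.3 × 10^-4) = 3.481
Henderson–Hasselbalch with mole ratio 0.242/0.328: pH = 3.481 + (-0.132)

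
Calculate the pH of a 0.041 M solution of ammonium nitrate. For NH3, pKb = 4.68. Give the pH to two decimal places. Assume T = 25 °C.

pH = 5.35

NH4+ is the conjugate acid of the weak base NH3.
Kb = 10^(−4.68) = 2.09 × 10^-5
Ka = Kw/Kb = 1.0×10^-14 / 2.09 × 10^-5 = 4.78 × 10^-10
From the ICE table, Ka = x²/(0.041 − x) = 4.78 × 10^-10.
Assume x ≪ 0.041: x ≈ √(4.78 × 10^-10 × 0.041) = 4.43 × 10^-6 M
(x/C₀ = 0.011% < 5%, so the approximation holds.)
pH = −log[H+] = −log(4.43 × 10^-6) = 5.35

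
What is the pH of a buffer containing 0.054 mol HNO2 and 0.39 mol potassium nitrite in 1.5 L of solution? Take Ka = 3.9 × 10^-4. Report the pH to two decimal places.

pH = 4.27

pKa = −log(3.9 × 10^-4) = 3.409
Henderson–Hasselbalch: pH = pKa + log([NO2-]/[HNO2]) = 3.409 + log(0.39/0.054)
pH = 3.409 + (+0.859) = 4.27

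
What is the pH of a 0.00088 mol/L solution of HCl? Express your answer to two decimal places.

pH = 3.06

HCl is a strong acid and dissociates completely, so [H+] = 0.00088 M.
pH = -log(0.00088) = 3.06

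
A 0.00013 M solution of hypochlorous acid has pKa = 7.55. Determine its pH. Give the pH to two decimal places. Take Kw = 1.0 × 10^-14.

HOCl ⇌ OCl- + H+
Ka = 10^(−7.55) = 2.82 × 10^-8
From the ICE table, Ka = x²/(0.00013 − x) = 2.82 × 10^-8.
Since Ka ≪ C₀, x ≈ √(Ka·C₀) = 1.91 × 10^-6 M.
pH = −log(1.91 × 10^-6) = 5.72

pH = 5.72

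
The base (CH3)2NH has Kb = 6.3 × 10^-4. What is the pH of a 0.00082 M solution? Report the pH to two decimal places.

(CH3)2NH + H2O ⇌ (CH3)2NH2+ + OH-
From the ICE table, Kb = [OH-]²/(0.00082 − [OH-]) = 6.3 × 10^-4.
[OH-] is not negligible relative to C₀; solve [OH-]² + 0.00063·[OH-] − 5.17e-07 = 0.
[OH-] = (−Kb + √(Kb² + 4·Kb·C₀))/2 = 4.70 × 10^-4 M
pOH = 3.33, so pH = 14.00 − pOH = 10.67

pH = 10.67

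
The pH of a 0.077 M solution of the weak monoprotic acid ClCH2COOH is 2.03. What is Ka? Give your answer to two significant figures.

[H+] = 10^(-2.03) = 9.33 × 10^-3 M
At equilibrium [HA] = 0.077 − 9.33 × 10^-3 = 6.77 × 10^-2 M
Ka = [H+][A-]/[HA] = (9.33 × 10^-3)² / 6.77 × 10^-2 = 1.3 × 10^-3

Ka = 1.3 × 10^-3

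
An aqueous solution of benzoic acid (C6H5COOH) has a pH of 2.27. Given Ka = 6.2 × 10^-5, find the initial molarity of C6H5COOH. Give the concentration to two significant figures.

C₀ = 4.7 × 10^-1 M

[H+] = 10^(-2.27) = 5.37 × 10^-3 M = x
Ka = x²/(C₀ − x) ⇒ C₀ = x + x²/Ka
C₀ = 5.37 × 10^-3 + (5.37 × 10^-3)²/(6.2 × 10^-5) = 4.70 × 10^-1 M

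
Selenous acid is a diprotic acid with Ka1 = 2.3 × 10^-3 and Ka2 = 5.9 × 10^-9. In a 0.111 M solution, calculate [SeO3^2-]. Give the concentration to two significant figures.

5.9 × 10^-9 M

First ionization gives [H+] ≈ [HSeO3-] = 1.49 × 10^-2 M.
Second step: Ka2 = [H+][SeO3^2-]/[HSeO3-] ≈ [SeO3^2-] (since [H+] ≈ [HSeO3-]).
So [SeO3^2-] ≈ Ka2.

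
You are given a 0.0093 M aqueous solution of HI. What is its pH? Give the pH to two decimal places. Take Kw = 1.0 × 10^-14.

pH = 2.03

HI is a strong acid and dissociates completely, so [H+] = 0.0093 M.
pH = -log(0.0093) = 2.03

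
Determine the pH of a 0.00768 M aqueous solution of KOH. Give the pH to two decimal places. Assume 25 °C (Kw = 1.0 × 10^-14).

pH = 11.89

KOH is a strong base; [OH-] = 0.00768 M.
pOH = -log(0.00768) = 2.11
pH = 14.00 - 2.11 = 11.89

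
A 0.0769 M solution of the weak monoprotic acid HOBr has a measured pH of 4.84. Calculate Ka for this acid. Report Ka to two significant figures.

Ka = 2.7 × 10^-9

[H+] = 10^(-4.84) = 1.45 × 10^-5 M
At equilibrium [HA] = 0.0769 − 1.45 × 10^-5 = 7.69 × 10^-2 M
Ka = [H+][A-]/[HA] = (1.45 × 10^-5)² / 7.69 × 10^-2 = 2.7 × 10^-9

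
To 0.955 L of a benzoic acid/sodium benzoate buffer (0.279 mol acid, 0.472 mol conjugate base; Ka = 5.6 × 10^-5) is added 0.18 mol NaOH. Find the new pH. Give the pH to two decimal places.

After neutralization: n(C6H5COOH) = 0.099 mol, n(C6H5COO-) = 0.652 mol.
pKa = −log(5.6 × 10^-5) = 4.252
Henderson–Hasselbalch with mole ratio 0.652/0.099: pH = 4.252 + (+0.819)

pH = 5.07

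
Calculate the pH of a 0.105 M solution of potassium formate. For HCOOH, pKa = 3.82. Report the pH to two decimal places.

pH = 8.42

HCOO- is the conjugate base of the weak acid HCOOH.
Ka = 10^(−3.82) = 1.51 × 10^-4
Kb = Kw/Ka = 1.0×10^-14 / 1.51 × 10^-4 = 6.62 × 10^-11
Let x = [OH-] at equilibrium. Kb = x²/(0.105 − x).
Assume x ≪ 0.105: x ≈ √(6.62 × 10^-11 × 0.105) = 2.64 × 10^-6 M
pOH = −log(2.64 × 10^-6) = 5.58; pH = 14.00 − 5.58 = 8.42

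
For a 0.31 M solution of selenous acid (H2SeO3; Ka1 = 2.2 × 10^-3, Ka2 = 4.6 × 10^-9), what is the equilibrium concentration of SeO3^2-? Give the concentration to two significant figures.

First ionization gives [H+] ≈ [HSeO3-] = 2.50 × 10^-2 M.
Second step: Ka2 = [H+][SeO3^2-]/[HSeO3-] ≈ [SeO3^2-] (since [H+] ≈ [HSeO3-]).
So [SeO3^2-] ≈ Ka2.

4.6 × 10^-9 M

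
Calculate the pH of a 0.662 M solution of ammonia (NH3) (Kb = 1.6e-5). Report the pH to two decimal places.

NH3 + H2O ⇌ NH4+ + OH-
Let x = [OH-] at equilibrium. Kb = x²/(0.662 − x).
Neglecting x in the denominator: x = √(1.6 × 10^-5 × 0.662) = 3.25 × 10^-3 M
Check: 0.49% ionized — well under 5%, approximation valid.
pOH = 2.49, so pH = 14.00 − pOH = 11.51

pH = 11.51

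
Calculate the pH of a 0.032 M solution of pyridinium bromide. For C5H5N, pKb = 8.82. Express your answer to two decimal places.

pH = 3.34

C5H5NH+ is the conjugate acid of the weak base C5H5N.
Kb = 10^(−8.82) = 1.51 × 10^-9
Ka = Kw/Kb = 1.0×10^-14 / 1.51 × 10^-9 = 6.62 × 10^-6
Let x = [H+] at equilibrium. Ka = x²/(0.032 − x).
Neglecting x in the denominator: x = √(6.62 × 10^-6 × 0.032) = 4.60 × 10^-4 M
(x/C₀ = 1.4% < 5%, so the approximation holds.)
pH = −log[H+] = −log(4.60 × 10^-4) = 3.34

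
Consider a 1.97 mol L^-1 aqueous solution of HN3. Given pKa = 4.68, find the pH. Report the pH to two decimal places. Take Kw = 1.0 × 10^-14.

pH = 2.19

HN3 ⇌ N3- + H+
Ka = 10^(−4.68) = 2.09 × 10^-5
Ka = [H+]²/(1.97 − [H+]) = 2.09 × 10^-5
Neglecting [H+] in the denominator: [H+] = √(2.09 × 10^-5 × 1.97) = 6.42 × 10^-3 M
Check: 0.33% ionized — well under 5%, approximation valid.
pH = −log[H+] = −log(6.42 × 10^-3) = 2.19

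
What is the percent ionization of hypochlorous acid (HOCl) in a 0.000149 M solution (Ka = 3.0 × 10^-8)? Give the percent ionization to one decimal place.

HOCl ⇌ OCl- + H+; let x = [H+] at equilibrium.
x ≈ √(Ka·C₀) = √(3.0 × 10^-8 × 0.000149) = 2.11 × 10^-6 M
% ionization = x/C₀ × 100% = 2.11 × 10^-6/0.000149 × 100% = 1.4%

1.4%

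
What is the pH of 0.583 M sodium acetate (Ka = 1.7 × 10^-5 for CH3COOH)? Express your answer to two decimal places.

pH = 9.27

CH3COO- is the conjugate base of the weak acid CH3COOH.
Kb = Kw/Ka = 1.0×10^-14 / 1.7 × 10^-5 = 5.88 × 10^-10
Let x = [OH-] at equilibrium. Kb = x²/(0.583 − x).
Neglecting x in the denominator: x = √(5.88 × 10^-10 × 0.583) = 1.85 × 10^-5 M
pOH = −log(1.85 × 10^-5) = 4.73; pH = 14.00 − 4.73 = 9.27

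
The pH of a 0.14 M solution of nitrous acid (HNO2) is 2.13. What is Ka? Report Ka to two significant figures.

[H+] = 10^(-2.13) = 7.41 × 10^-3 M
At equilibrium [HA] = 0.14 − 7.41 × 10^-3 = 1.33 × 10^-1 M
Ka = [H+][A-]/[HA] = (7.41 × 10^-3)² / 1.33 × 10^-1 = 4.1 × 10^-4

Ka = 4.1 × 10^-4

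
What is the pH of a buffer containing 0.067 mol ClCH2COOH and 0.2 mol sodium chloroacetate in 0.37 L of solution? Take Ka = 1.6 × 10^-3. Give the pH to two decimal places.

pH = 3.27

pKa = −log(1.6 × 10^-3) = 2.796
Using pH = pKa + log([base]/[acid]) with [base]/[acid] = 0.2/0.067:
pH = 2.796 + (+0.475) = 3.27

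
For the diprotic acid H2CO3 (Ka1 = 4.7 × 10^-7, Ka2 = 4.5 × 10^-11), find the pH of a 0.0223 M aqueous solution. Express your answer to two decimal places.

pH = 3.99

Since Ka1 ≫ Ka2, the first ionization dominates [H+].
Ka1 = x²/(0.0223 − x) = 4.7 × 10^-7
x ≈ √(4.7 × 10^-7 × 0.0223) = 1.02 × 10^-4 M
pH = −log(1.02 × 10^-4) = 3.99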